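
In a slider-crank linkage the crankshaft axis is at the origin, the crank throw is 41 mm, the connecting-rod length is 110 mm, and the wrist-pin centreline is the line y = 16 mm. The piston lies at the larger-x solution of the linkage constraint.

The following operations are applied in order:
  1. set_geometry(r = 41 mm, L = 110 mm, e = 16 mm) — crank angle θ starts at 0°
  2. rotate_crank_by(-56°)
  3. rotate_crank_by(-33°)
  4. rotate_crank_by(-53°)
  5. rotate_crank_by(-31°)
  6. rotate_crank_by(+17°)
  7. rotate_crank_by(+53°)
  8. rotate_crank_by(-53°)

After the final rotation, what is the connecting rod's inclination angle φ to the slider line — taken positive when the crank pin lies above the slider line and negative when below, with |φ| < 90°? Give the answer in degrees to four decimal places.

set_geometry: r = 41 mm, L = 110 mm, e = 16 mm; θ ← 0°
rotate_crank_by(-56°): θ ← 0° -56° = -56°
rotate_crank_by(-33°): θ ← -56° -33° = -89°
rotate_crank_by(-53°): θ ← -89° -53° = -142°
rotate_crank_by(-31°): θ ← -142° -31° = -173°
rotate_crank_by(+17°): θ ← -173° +17° = -156°
rotate_crank_by(+53°): θ ← -156° +53° = -103°
rotate_crank_by(-53°): θ ← -103° -53° = -156°
crank pin P = (r cos θ, r sin θ) = (-37.455364, -16.676202)
h = r sin θ − e = -16.676202 − 16 = -32.676202
sin φ = h / L = -32.676202 / 110 = -0.29705639
φ = arcsin(-0.29705639) = -17.280888°

-17.2809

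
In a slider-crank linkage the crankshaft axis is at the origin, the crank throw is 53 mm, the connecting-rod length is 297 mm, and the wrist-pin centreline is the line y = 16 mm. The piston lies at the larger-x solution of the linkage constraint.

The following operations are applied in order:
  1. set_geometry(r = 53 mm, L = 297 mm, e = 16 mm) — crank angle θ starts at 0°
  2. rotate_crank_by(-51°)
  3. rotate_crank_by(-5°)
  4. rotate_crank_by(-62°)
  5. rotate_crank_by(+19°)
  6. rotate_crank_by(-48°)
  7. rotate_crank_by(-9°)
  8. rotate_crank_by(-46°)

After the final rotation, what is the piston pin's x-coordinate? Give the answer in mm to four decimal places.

set_geometry: r = 53 mm, L = 297 mm, e = 16 mm; θ ← 0°
rotate_crank_by(-51°): θ ← 0° -51° = -51°
rotate_crank_by(-5°): θ ← -51° -5° = -56°
rotate_crank_by(-62°): θ ← -56° -62° = -118°
rotate_crank_by(+19°): θ ← -118° +19° = -99°
rotate_crank_by(-48°): θ ← -99° -48° = -147°
rotate_crank_by(-9°): θ ← -147° -9° = -156°
rotate_crank_by(-46°): θ ← -156° -46° = -202°
crank pin P = (r cos θ, r sin θ) = (-49.140744, 19.854149)
h = r sin θ − e = 19.854149 − 16 = 3.854149
x = r cos θ + √(L² − h²) = -49.140744 + √(88209.0 − 14.8545) = -49.140744 + 296.974991 = 247.834247

247.8342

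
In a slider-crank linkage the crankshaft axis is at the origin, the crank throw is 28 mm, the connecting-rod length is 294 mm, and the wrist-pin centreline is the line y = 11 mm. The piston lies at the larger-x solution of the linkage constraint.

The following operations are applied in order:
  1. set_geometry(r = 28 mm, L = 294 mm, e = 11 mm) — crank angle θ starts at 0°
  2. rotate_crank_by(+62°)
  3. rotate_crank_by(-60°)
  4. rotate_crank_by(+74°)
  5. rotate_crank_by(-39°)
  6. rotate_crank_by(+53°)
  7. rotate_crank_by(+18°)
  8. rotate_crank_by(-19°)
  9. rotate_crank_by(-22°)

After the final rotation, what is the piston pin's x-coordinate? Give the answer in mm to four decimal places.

set_geometry: r = 28 mm, L = 294 mm, e = 11 mm; θ ← 0°
rotate_crank_by(+62°): θ ← 0° +62° = 62°
rotate_crank_by(-60°): θ ← 62° -60° = 2°
rotate_crank_by(+74°): θ ← 2° +74° = 76°
rotate_crank_by(-39°): θ ← 76° -39° = 37°
rotate_crank_by(+53°): θ ← 37° +53° = 90°
rotate_crank_by(+18°): θ ← 90° +18° = 108°
rotate_crank_by(-19°): θ ← 108° -19° = 89°
rotate_crank_by(-22°): θ ← 89° -22° = 67°
crank pin P = (r cos θ, r sin θ) = (10.940472, 25.774136)
h = r sin θ − e = 25.774136 − 11 = 14.774136
x = r cos θ + √(L² − h²) = 10.940472 + √(86436.0 − 218.2751) = 10.940472 + 293.628549 = 304.569021

304.5690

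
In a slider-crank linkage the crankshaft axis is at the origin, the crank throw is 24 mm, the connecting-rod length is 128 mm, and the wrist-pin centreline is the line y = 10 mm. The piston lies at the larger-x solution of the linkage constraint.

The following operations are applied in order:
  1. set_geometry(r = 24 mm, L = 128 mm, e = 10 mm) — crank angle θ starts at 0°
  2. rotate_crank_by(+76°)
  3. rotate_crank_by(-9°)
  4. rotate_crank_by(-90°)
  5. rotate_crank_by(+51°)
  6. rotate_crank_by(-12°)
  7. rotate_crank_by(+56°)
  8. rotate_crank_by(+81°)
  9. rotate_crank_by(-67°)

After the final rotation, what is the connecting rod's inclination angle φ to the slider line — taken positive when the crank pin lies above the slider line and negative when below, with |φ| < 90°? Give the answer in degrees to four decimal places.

6.2530

set_geometry: r = 24 mm, L = 128 mm, e = 10 mm; θ ← 0°
rotate_crank_by(+76°): θ ← 0° +76° = 76°
rotate_crank_by(-9°): θ ← 76° -9° = 67°
rotate_crank_by(-90°): θ ← 67° -90° = -23°
rotate_crank_by(+51°): θ ← -23° +51° = 28°
rotate_crank_by(-12°): θ ← 28° -12° = 16°
rotate_crank_by(+56°): θ ← 16° +56° = 72°
rotate_crank_by(+81°): θ ← 72° +81° = 153°
rotate_crank_by(-67°): θ ← 153° -67° = 86°
crank pin P = (r cos θ, r sin θ) = (1.674155, 23.941537)
h = r sin θ − e = 23.941537 − 10 = 13.941537
sin φ = h / L = 13.941537 / 128 = 0.10891826
φ = arcsin(0.10891826) = 6.252962°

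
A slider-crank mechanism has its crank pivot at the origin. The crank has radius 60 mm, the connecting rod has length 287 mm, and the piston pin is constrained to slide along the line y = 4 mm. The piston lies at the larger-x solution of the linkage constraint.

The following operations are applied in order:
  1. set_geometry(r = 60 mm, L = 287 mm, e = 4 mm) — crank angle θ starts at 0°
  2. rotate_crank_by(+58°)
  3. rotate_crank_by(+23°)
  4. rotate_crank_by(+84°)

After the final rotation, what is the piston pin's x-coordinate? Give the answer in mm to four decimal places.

228.8128

set_geometry: r = 60 mm, L = 287 mm, e = 4 mm; θ ← 0°
rotate_crank_by(+58°): θ ← 0° +58° = 58°
rotate_crank_by(+23°): θ ← 58° +23° = 81°
rotate_crank_by(+84°): θ ← 81° +84° = 165°
crank pin P = (r cos θ, r sin θ) = (-57.955550, 15.529143)
h = r sin θ − e = 15.529143 − 4 = 11.529143
x = r cos θ + √(L² − h²) = -57.955550 + √(82369.0 − 132.9211) = -57.955550 + 286.768337 = 228.812787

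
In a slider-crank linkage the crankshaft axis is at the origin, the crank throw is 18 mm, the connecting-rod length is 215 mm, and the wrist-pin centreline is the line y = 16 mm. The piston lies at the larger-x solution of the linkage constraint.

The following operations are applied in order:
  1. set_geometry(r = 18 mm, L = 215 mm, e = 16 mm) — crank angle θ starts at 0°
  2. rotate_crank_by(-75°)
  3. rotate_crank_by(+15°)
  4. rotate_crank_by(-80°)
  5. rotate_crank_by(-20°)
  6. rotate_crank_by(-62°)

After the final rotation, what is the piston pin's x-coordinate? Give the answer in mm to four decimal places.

201.5870

set_geometry: r = 18 mm, L = 215 mm, e = 16 mm; θ ← 0°
rotate_crank_by(-75°): θ ← 0° -75° = -75°
rotate_crank_by(+15°): θ ← -75° +15° = -60°
rotate_crank_by(-80°): θ ← -60° -80° = -140°
rotate_crank_by(-20°): θ ← -140° -20° = -160°
rotate_crank_by(-62°): θ ← -160° -62° = -222°
crank pin P = (r cos θ, r sin θ) = (-13.376607, 12.044351)
h = r sin θ − e = 12.044351 − 16 = -3.955649
x = r cos θ + √(L² − h²) = -13.376607 + √(46225.0 − 15.6472) = -13.376607 + 214.963608 = 201.587001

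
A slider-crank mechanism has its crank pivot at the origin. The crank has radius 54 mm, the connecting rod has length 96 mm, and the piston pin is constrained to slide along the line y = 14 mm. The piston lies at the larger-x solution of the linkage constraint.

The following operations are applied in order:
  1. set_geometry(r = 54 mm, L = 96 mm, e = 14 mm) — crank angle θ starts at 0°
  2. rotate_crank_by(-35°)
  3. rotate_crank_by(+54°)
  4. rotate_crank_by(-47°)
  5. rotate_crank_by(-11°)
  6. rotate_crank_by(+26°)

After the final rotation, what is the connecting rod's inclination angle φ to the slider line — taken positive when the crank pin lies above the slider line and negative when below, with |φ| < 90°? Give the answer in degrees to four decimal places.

set_geometry: r = 54 mm, L = 96 mm, e = 14 mm; θ ← 0°
rotate_crank_by(-35°): θ ← 0° -35° = -35°
rotate_crank_by(+54°): θ ← -35° +54° = 19°
rotate_crank_by(-47°): θ ← 19° -47° = -28°
rotate_crank_by(-11°): θ ← -28° -11° = -39°
rotate_crank_by(+26°): θ ← -39° +26° = -13°
crank pin P = (r cos θ, r sin θ) = (52.615983, -12.147357)
h = r sin θ − e = -12.147357 − 14 = -26.147357
sin φ = h / L = -26.147357 / 96 = -0.27236830
φ = arcsin(-0.27236830) = -15.805243°

-15.8052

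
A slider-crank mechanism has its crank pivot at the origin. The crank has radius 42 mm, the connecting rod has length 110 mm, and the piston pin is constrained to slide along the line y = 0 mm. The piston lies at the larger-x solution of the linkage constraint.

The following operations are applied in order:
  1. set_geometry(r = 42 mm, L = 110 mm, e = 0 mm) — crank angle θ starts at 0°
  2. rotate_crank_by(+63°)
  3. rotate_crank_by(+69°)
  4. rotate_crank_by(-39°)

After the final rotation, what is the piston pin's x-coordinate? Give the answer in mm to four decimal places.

set_geometry: r = 42 mm, L = 110 mm, e = 0 mm; θ ← 0°
rotate_crank_by(+63°): θ ← 0° +63° = 63°
rotate_crank_by(+69°): θ ← 63° +69° = 132°
rotate_crank_by(-39°): θ ← 132° -39° = 93°
crank pin P = (r cos θ, r sin θ) = (-2.198110, 41.942440)
h = r sin θ − e = 41.942440 − 0 = 41.942440
x = r cos θ + √(L² − h²) = -2.198110 + √(12100.0 − 1759.1683) = -2.198110 + 101.689880 = 99.491770

99.4918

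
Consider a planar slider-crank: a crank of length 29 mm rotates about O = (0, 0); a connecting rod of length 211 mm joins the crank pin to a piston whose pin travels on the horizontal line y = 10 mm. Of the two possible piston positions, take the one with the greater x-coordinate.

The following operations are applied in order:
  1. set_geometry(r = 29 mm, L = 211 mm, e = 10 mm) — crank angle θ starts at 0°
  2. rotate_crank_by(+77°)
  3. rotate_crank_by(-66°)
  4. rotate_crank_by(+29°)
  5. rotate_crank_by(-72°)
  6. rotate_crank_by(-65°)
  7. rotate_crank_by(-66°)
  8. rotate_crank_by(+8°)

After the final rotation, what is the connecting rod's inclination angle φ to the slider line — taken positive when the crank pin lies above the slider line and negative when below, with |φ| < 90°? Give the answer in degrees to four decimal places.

set_geometry: r = 29 mm, L = 211 mm, e = 10 mm; θ ← 0°
rotate_crank_by(+77°): θ ← 0° +77° = 77°
rotate_crank_by(-66°): θ ← 77° -66° = 11°
rotate_crank_by(+29°): θ ← 11° +29° = 40°
rotate_crank_by(-72°): θ ← 40° -72° = -32°
rotate_crank_by(-65°): θ ← -32° -65° = -97°
rotate_crank_by(-66°): θ ← -97° -66° = -163°
rotate_crank_by(+8°): θ ← -163° +8° = -155°
crank pin P = (r cos θ, r sin θ) = (-26.282926, -12.255930)
h = r sin θ − e = -12.255930 − 10 = -22.255930
sin φ = h / L = -22.255930 / 211 = -0.10547834
φ = arcsin(-0.10547834) = -6.054726°

-6.0547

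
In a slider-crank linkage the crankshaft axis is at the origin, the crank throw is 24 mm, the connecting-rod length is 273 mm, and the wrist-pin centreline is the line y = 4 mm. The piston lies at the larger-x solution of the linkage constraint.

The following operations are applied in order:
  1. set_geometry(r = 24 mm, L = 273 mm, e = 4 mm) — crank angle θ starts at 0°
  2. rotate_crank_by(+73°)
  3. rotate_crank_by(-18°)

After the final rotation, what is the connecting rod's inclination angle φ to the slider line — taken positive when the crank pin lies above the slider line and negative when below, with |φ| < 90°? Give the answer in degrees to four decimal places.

3.2884

set_geometry: r = 24 mm, L = 273 mm, e = 4 mm; θ ← 0°
rotate_crank_by(+73°): θ ← 0° +73° = 73°
rotate_crank_by(-18°): θ ← 73° -18° = 55°
crank pin P = (r cos θ, r sin θ) = (13.765834, 19.659649)
h = r sin θ − e = 19.659649 − 4 = 15.659649
sin φ = h / L = 15.659649 / 273 = 0.05736135
φ = arcsin(0.05736135) = 3.288368°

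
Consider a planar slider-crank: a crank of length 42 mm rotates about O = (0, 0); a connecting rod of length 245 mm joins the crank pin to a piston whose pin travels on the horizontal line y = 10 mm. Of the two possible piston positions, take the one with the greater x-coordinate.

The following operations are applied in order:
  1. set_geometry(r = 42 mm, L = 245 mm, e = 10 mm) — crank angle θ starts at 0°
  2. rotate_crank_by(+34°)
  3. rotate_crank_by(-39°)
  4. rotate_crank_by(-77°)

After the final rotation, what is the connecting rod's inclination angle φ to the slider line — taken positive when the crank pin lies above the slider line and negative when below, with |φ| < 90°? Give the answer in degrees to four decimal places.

-12.1561

set_geometry: r = 42 mm, L = 245 mm, e = 10 mm; θ ← 0°
rotate_crank_by(+34°): θ ← 0° +34° = 34°
rotate_crank_by(-39°): θ ← 34° -39° = -5°
rotate_crank_by(-77°): θ ← -5° -77° = -82°
crank pin P = (r cos θ, r sin θ) = (5.845270, -41.591259)
h = r sin θ − e = -41.591259 − 10 = -51.591259
sin φ = h / L = -51.591259 / 245 = -0.21057657
φ = arcsin(-0.21057657) = -12.156143°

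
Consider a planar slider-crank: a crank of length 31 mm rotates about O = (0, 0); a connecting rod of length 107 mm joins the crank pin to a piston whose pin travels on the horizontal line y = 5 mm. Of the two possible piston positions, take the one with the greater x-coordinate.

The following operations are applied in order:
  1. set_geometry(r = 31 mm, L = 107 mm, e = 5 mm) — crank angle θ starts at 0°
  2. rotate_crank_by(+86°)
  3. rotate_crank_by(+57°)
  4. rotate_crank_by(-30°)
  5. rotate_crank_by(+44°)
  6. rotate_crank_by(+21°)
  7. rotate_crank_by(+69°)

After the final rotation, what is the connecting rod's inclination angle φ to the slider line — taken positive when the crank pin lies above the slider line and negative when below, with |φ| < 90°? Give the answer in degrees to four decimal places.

set_geometry: r = 31 mm, L = 107 mm, e = 5 mm; θ ← 0°
rotate_crank_by(+86°): θ ← 0° +86° = 86°
rotate_crank_by(+57°): θ ← 86° +57° = 143°
rotate_crank_by(-30°): θ ← 143° -30° = 113°
rotate_crank_by(+44°): θ ← 113° +44° = 157°
rotate_crank_by(+21°): θ ← 157° +21° = 178°
rotate_crank_by(+69°): θ ← 178° +69° = 247°
crank pin P = (r cos θ, r sin θ) = (-12.112665, -28.535650)
h = r sin θ − e = -28.535650 − 5 = -33.535650
sin φ = h / L = -33.535650 / 107 = -0.31341729
φ = arcsin(-0.31341729) = -18.265294°

-18.2653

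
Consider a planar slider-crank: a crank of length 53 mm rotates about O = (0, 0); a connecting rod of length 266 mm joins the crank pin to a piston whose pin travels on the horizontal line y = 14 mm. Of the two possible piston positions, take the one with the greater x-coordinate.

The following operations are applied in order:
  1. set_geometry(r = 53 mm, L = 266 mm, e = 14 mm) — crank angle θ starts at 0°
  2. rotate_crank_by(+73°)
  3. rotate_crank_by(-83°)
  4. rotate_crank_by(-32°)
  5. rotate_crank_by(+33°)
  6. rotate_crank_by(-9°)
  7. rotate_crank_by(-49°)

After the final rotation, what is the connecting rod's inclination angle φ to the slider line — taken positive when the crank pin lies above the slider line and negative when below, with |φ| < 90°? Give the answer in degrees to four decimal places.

set_geometry: r = 53 mm, L = 266 mm, e = 14 mm; θ ← 0°
rotate_crank_by(+73°): θ ← 0° +73° = 73°
rotate_crank_by(-83°): θ ← 73° -83° = -10°
rotate_crank_by(-32°): θ ← -10° -32° = -42°
rotate_crank_by(+33°): θ ← -42° +33° = -9°
rotate_crank_by(-9°): θ ← -9° -9° = -18°
rotate_crank_by(-49°): θ ← -18° -49° = -67°
crank pin P = (r cos θ, r sin θ) = (20.708750, -48.786757)
h = r sin θ − e = -48.786757 − 14 = -62.786757
sin φ = h / L = -62.786757 / 266 = -0.23604044
φ = arcsin(-0.23604044) = -13.652961°

-13.6530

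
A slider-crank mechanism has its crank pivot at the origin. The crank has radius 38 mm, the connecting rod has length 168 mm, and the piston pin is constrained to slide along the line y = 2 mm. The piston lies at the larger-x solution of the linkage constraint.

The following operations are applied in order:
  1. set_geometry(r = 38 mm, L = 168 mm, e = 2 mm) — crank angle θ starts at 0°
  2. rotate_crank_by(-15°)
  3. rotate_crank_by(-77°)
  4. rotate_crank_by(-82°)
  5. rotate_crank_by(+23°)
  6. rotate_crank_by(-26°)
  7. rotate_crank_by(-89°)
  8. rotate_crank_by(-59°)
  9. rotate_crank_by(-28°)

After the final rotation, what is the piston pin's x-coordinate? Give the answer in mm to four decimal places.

205.6962

set_geometry: r = 38 mm, L = 168 mm, e = 2 mm; θ ← 0°
rotate_crank_by(-15°): θ ← 0° -15° = -15°
rotate_crank_by(-77°): θ ← -15° -77° = -92°
rotate_crank_by(-82°): θ ← -92° -82° = -174°
rotate_crank_by(+23°): θ ← -174° +23° = -151°
rotate_crank_by(-26°): θ ← -151° -26° = -177°
rotate_crank_by(-89°): θ ← -177° -89° = -266°
rotate_crank_by(-59°): θ ← -266° -59° = -325°
rotate_crank_by(-28°): θ ← -325° -28° = -353°
crank pin P = (r cos θ, r sin θ) = (37.716754, 4.631035)
h = r sin θ − e = 4.631035 − 2 = 2.631035
x = r cos θ + √(L² − h²) = 37.716754 + √(28224.0 − 6.9223) = 37.716754 + 167.979397 = 205.696150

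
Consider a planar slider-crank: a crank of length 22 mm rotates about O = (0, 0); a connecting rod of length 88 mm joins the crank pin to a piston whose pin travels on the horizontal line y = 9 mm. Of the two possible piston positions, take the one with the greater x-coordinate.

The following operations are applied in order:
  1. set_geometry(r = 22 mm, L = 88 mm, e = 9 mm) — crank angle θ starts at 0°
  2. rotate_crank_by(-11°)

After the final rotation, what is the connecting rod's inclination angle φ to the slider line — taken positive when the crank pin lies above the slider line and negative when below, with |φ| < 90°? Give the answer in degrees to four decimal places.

set_geometry: r = 22 mm, L = 88 mm, e = 9 mm; θ ← 0°
rotate_crank_by(-11°): θ ← 0° -11° = -11°
crank pin P = (r cos θ, r sin θ) = (21.595798, -4.197798)
h = r sin θ − e = -4.197798 − 9 = -13.197798
sin φ = h / L = -13.197798 / 88 = -0.14997498
φ = arcsin(-0.14997498) = -8.625476°

-8.6255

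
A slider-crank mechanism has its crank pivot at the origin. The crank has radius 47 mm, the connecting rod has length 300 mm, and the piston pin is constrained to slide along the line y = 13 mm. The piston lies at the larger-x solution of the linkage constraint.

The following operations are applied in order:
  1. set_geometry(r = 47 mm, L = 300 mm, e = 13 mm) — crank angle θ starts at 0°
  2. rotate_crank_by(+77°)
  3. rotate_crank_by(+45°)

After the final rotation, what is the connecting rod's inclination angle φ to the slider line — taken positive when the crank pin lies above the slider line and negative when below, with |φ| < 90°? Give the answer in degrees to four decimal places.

set_geometry: r = 47 mm, L = 300 mm, e = 13 mm; θ ← 0°
rotate_crank_by(+77°): θ ← 0° +77° = 77°
rotate_crank_by(+45°): θ ← 77° +45° = 122°
crank pin P = (r cos θ, r sin θ) = (-24.906205, 39.858261)
h = r sin θ − e = 39.858261 − 13 = 26.858261
sin φ = h / L = 26.858261 / 300 = 0.08952754
φ = arcsin(0.08952754) = 5.136427°

5.1364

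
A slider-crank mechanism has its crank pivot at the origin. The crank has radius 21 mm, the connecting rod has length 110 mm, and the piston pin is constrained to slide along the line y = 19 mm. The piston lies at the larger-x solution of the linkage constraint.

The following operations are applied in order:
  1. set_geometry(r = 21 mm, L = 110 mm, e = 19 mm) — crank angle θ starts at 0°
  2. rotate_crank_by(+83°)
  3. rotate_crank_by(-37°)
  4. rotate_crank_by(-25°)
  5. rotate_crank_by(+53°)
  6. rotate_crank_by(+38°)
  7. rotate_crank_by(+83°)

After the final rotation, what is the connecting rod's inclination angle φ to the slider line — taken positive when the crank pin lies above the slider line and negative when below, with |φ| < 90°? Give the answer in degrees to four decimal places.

-12.8346

set_geometry: r = 21 mm, L = 110 mm, e = 19 mm; θ ← 0°
rotate_crank_by(+83°): θ ← 0° +83° = 83°
rotate_crank_by(-37°): θ ← 83° -37° = 46°
rotate_crank_by(-25°): θ ← 46° -25° = 21°
rotate_crank_by(+53°): θ ← 21° +53° = 74°
rotate_crank_by(+38°): θ ← 74° +38° = 112°
rotate_crank_by(+83°): θ ← 112° +83° = 195°
crank pin P = (r cos θ, r sin θ) = (-20.284442, -5.435200)
h = r sin θ − e = -5.435200 − 19 = -24.435200
sin φ = h / L = -24.435200 / 110 = -0.22213818
φ = arcsin(-0.22213818) = -12.834650°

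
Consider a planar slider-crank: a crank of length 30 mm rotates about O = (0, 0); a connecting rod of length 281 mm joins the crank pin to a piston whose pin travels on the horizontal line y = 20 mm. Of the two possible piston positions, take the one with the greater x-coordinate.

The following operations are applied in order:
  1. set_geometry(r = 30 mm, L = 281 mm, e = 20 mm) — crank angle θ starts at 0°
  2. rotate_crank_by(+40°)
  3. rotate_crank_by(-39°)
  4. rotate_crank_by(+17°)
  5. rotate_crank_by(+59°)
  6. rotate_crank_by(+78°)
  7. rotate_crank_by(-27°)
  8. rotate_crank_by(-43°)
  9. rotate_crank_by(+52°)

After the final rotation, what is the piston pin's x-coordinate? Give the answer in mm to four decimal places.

set_geometry: r = 30 mm, L = 281 mm, e = 20 mm; θ ← 0°
rotate_crank_by(+40°): θ ← 0° +40° = 40°
rotate_crank_by(-39°): θ ← 40° -39° = 1°
rotate_crank_by(+17°): θ ← 1° +17° = 18°
rotate_crank_by(+59°): θ ← 18° +59° = 77°
rotate_crank_by(+78°): θ ← 77° +78° = 155°
rotate_crank_by(-27°): θ ← 155° -27° = 128°
rotate_crank_by(-43°): θ ← 128° -43° = 85°
rotate_crank_by(+52°): θ ← 85° +52° = 137°
crank pin P = (r cos θ, r sin θ) = (-21.940611, 20.459951)
h = r sin θ − e = 20.459951 − 20 = 0.459951
x = r cos θ + √(L² − h²) = -21.940611 + √(78961.0 − 0.2116) = -21.940611 + 280.999624 = 259.059013

259.0590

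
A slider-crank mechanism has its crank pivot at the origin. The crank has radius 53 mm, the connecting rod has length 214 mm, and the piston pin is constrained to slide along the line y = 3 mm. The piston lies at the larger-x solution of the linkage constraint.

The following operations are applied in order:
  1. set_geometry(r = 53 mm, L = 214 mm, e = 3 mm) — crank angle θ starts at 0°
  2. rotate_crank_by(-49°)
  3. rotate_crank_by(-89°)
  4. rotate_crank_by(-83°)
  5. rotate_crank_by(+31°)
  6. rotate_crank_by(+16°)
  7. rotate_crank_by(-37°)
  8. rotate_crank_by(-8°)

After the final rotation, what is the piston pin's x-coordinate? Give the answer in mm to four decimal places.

set_geometry: r = 53 mm, L = 214 mm, e = 3 mm; θ ← 0°
rotate_crank_by(-49°): θ ← 0° -49° = -49°
rotate_crank_by(-89°): θ ← -49° -89° = -138°
rotate_crank_by(-83°): θ ← -138° -83° = -221°
rotate_crank_by(+31°): θ ← -221° +31° = -190°
rotate_crank_by(+16°): θ ← -190° +16° = -174°
rotate_crank_by(-37°): θ ← -174° -37° = -211°
rotate_crank_by(-8°): θ ← -211° -8° = -219°
crank pin P = (r cos θ, r sin θ) = (-41.188736, 33.353981)
h = r sin θ − e = 33.353981 − 3 = 30.353981
x = r cos θ + √(L² − h²) = -41.188736 + √(45796.0 − 921.3641) = -41.188736 + 211.836342 = 170.647606

170.6476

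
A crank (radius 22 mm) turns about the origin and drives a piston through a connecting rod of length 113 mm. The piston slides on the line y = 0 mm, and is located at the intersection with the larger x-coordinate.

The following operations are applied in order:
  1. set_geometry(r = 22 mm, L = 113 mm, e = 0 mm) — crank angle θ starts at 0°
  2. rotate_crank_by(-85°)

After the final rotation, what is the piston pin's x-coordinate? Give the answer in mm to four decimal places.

112.7717

set_geometry: r = 22 mm, L = 113 mm, e = 0 mm; θ ← 0°
rotate_crank_by(-85°): θ ← 0° -85° = -85°
crank pin P = (r cos θ, r sin θ) = (1.917426, -21.916283)
h = r sin θ − e = -21.916283 − 0 = -21.916283
x = r cos θ + √(L² − h²) = 1.917426 + √(12769.0 − 480.3235) = 1.917426 + 110.854303 = 112.771729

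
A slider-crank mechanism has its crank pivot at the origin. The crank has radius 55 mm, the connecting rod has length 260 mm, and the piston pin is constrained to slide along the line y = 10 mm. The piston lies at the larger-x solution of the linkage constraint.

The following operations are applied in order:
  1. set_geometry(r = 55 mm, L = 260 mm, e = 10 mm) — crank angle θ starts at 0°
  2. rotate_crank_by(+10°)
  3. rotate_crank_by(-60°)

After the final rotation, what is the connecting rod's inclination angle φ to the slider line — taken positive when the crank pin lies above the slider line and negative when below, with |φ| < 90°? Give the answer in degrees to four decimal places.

-11.5667

set_geometry: r = 55 mm, L = 260 mm, e = 10 mm; θ ← 0°
rotate_crank_by(+10°): θ ← 0° +10° = 10°
rotate_crank_by(-60°): θ ← 10° -60° = -50°
crank pin P = (r cos θ, r sin θ) = (35.353319, -42.132444)
h = r sin θ − e = -42.132444 − 10 = -52.132444
sin φ = h / L = -52.132444 / 260 = -0.20050940
φ = arcsin(-0.20050940) = -11.566749°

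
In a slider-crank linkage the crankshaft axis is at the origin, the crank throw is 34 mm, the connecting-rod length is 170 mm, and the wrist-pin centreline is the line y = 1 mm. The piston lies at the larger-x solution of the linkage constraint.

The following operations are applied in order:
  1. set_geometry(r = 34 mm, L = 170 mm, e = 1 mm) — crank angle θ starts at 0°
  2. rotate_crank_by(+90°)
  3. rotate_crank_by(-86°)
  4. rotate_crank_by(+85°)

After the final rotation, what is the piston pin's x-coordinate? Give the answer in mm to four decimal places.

set_geometry: r = 34 mm, L = 170 mm, e = 1 mm; θ ← 0°
rotate_crank_by(+90°): θ ← 0° +90° = 90°
rotate_crank_by(-86°): θ ← 90° -86° = 4°
rotate_crank_by(+85°): θ ← 4° +85° = 89°
crank pin P = (r cos θ, r sin θ) = (0.593382, 33.994822)
h = r sin θ − e = 33.994822 − 1 = 32.994822
x = r cos θ + √(L² − h²) = 0.593382 + √(28900.0 − 1088.6583) = 0.593382 + 166.767328 = 167.360710

167.3607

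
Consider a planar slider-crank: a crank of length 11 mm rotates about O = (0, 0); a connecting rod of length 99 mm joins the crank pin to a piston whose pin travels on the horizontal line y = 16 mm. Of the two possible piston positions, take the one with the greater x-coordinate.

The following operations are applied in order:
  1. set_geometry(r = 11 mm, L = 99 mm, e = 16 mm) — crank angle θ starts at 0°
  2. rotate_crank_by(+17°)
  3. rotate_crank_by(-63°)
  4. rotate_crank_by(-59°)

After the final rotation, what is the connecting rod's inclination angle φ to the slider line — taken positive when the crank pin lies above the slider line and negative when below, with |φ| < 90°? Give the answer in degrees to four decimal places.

set_geometry: r = 11 mm, L = 99 mm, e = 16 mm; θ ← 0°
rotate_crank_by(+17°): θ ← 0° +17° = 17°
rotate_crank_by(-63°): θ ← 17° -63° = -46°
rotate_crank_by(-59°): θ ← -46° -59° = -105°
crank pin P = (r cos θ, r sin θ) = (-2.847009, -10.625184)
h = r sin θ − e = -10.625184 − 16 = -26.625184
sin φ = h / L = -26.625184 / 99 = -0.26894125
φ = arcsin(-0.26894125) = -15.601275°

-15.6013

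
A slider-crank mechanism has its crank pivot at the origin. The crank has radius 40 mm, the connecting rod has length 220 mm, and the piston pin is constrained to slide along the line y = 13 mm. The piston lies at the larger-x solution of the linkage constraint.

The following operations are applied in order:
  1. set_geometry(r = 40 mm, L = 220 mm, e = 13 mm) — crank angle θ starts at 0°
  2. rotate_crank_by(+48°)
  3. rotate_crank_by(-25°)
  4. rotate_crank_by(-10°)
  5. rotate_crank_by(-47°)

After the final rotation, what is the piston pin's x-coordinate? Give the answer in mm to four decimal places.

set_geometry: r = 40 mm, L = 220 mm, e = 13 mm; θ ← 0°
rotate_crank_by(+48°): θ ← 0° +48° = 48°
rotate_crank_by(-25°): θ ← 48° -25° = 23°
rotate_crank_by(-10°): θ ← 23° -10° = 13°
rotate_crank_by(-47°): θ ← 13° -47° = -34°
crank pin P = (r cos θ, r sin θ) = (33.161503, -22.367716)
h = r sin θ − e = -22.367716 − 13 = -35.367716
x = r cos θ + √(L² − h²) = 33.161503 + √(48400.0 − 1250.8753) = 33.161503 + 217.138492 = 250.299995

250.3000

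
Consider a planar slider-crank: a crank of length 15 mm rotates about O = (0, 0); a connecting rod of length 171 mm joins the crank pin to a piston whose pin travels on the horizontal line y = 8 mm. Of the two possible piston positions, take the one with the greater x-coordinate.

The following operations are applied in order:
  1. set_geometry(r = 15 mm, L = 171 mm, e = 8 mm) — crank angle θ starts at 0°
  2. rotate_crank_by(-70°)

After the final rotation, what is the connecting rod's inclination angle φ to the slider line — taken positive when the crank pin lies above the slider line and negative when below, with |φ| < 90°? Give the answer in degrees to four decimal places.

-7.4241

set_geometry: r = 15 mm, L = 171 mm, e = 8 mm; θ ← 0°
rotate_crank_by(-70°): θ ← 0° -70° = -70°
crank pin P = (r cos θ, r sin θ) = (5.130302, -14.095389)
h = r sin θ − e = -14.095389 − 8 = -22.095389
sin φ = h / L = -22.095389 / 171 = -0.12921280
φ = arcsin(-0.12921280) = -7.424106°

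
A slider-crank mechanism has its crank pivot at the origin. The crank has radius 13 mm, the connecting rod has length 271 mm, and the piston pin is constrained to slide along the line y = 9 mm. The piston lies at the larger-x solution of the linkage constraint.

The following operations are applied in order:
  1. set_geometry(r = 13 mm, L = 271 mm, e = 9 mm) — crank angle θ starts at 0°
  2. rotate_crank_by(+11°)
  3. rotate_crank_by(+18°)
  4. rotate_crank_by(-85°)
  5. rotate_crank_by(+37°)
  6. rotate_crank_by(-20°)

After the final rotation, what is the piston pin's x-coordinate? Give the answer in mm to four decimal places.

280.5577

set_geometry: r = 13 mm, L = 271 mm, e = 9 mm; θ ← 0°
rotate_crank_by(+11°): θ ← 0° +11° = 11°
rotate_crank_by(+18°): θ ← 11° +18° = 29°
rotate_crank_by(-85°): θ ← 29° -85° = -56°
rotate_crank_by(+37°): θ ← -56° +37° = -19°
rotate_crank_by(-20°): θ ← -19° -20° = -39°
crank pin P = (r cos θ, r sin θ) = (10.102897, -8.181165)
h = r sin θ − e = -8.181165 − 9 = -17.181165
x = r cos θ + √(L² − h²) = 10.102897 + √(73441.0 − 295.1924) = 10.102897 + 270.454816 = 280.557714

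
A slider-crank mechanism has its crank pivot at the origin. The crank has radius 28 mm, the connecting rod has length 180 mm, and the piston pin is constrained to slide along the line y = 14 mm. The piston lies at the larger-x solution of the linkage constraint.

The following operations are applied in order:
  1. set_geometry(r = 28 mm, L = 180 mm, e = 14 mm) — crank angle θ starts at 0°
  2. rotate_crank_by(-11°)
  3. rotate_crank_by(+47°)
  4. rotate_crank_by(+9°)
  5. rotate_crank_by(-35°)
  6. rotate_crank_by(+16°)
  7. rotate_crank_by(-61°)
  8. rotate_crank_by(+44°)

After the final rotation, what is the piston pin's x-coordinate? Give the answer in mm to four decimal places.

207.3980

set_geometry: r = 28 mm, L = 180 mm, e = 14 mm; θ ← 0°
rotate_crank_by(-11°): θ ← 0° -11° = -11°
rotate_crank_by(+47°): θ ← -11° +47° = 36°
rotate_crank_by(+9°): θ ← 36° +9° = 45°
rotate_crank_by(-35°): θ ← 45° -35° = 10°
rotate_crank_by(+16°): θ ← 10° +16° = 26°
rotate_crank_by(-61°): θ ← 26° -61° = -35°
rotate_crank_by(+44°): θ ← -35° +44° = 9°
crank pin P = (r cos θ, r sin θ) = (27.655274, 4.380165)
h = r sin θ − e = 4.380165 − 14 = -9.619835
x = r cos θ + √(L² − h²) = 27.655274 + √(32400.0 − 92.5412) = 27.655274 + 179.742757 = 207.398031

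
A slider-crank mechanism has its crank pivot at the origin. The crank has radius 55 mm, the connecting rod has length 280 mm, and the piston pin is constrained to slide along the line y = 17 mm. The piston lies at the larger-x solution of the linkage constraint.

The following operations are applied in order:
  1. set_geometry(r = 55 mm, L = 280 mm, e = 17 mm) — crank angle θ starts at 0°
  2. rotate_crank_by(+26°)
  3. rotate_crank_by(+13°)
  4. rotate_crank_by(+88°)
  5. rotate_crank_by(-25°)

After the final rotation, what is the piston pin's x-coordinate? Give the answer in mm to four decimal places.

set_geometry: r = 55 mm, L = 280 mm, e = 17 mm; θ ← 0°
rotate_crank_by(+26°): θ ← 0° +26° = 26°
rotate_crank_by(+13°): θ ← 26° +13° = 39°
rotate_crank_by(+88°): θ ← 39° +88° = 127°
rotate_crank_by(-25°): θ ← 127° -25° = 102°
crank pin P = (r cos θ, r sin θ) = (-11.435143, 53.798118)
h = r sin θ − e = 53.798118 − 17 = 36.798118
x = r cos θ + √(L² − h²) = -11.435143 + √(78400.0 − 1354.1015) = -11.435143 + 277.571430 = 266.136287

266.1363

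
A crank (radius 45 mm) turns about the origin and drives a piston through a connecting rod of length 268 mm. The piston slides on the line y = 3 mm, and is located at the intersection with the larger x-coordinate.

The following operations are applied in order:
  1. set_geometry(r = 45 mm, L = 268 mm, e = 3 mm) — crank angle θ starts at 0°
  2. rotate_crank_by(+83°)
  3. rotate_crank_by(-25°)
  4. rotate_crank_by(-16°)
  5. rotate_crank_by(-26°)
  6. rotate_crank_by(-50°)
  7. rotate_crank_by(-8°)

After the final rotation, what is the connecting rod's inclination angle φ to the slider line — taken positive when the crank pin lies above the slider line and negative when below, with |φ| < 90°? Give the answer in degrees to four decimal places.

set_geometry: r = 45 mm, L = 268 mm, e = 3 mm; θ ← 0°
rotate_crank_by(+83°): θ ← 0° +83° = 83°
rotate_crank_by(-25°): θ ← 83° -25° = 58°
rotate_crank_by(-16°): θ ← 58° -16° = 42°
rotate_crank_by(-26°): θ ← 42° -26° = 16°
rotate_crank_by(-50°): θ ← 16° -50° = -34°
rotate_crank_by(-8°): θ ← -34° -8° = -42°
crank pin P = (r cos θ, r sin θ) = (33.441517, -30.110877)
h = r sin θ − e = -30.110877 − 3 = -33.110877
sin φ = h / L = -33.110877 / 268 = -0.12354805
φ = arcsin(-0.12354805) = -7.096915°

-7.0969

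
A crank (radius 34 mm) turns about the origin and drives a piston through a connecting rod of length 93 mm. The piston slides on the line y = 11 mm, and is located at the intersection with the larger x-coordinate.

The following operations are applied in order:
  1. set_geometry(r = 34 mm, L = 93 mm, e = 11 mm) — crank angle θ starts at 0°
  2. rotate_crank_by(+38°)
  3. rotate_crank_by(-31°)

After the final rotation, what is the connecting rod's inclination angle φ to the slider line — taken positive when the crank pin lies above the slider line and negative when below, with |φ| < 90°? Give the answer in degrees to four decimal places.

set_geometry: r = 34 mm, L = 93 mm, e = 11 mm; θ ← 0°
rotate_crank_by(+38°): θ ← 0° +38° = 38°
rotate_crank_by(-31°): θ ← 38° -31° = 7°
crank pin P = (r cos θ, r sin θ) = (33.746569, 4.143558)
h = r sin θ − e = 4.143558 − 11 = -6.856442
sin φ = h / L = -6.856442 / 93 = -0.07372519
φ = arcsin(-0.07372519) = -4.227978°

-4.2280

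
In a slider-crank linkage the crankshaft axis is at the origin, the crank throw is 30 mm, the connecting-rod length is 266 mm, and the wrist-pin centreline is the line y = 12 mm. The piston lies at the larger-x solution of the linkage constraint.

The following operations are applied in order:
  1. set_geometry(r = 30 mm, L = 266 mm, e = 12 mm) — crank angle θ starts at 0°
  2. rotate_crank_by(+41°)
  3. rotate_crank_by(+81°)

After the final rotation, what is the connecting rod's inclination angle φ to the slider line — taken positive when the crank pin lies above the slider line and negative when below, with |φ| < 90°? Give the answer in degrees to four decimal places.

2.8965

set_geometry: r = 30 mm, L = 266 mm, e = 12 mm; θ ← 0°
rotate_crank_by(+41°): θ ← 0° +41° = 41°
rotate_crank_by(+81°): θ ← 41° +81° = 122°
crank pin P = (r cos θ, r sin θ) = (-15.897578, 25.441443)
h = r sin θ − e = 25.441443 − 12 = 13.441443
sin φ = h / L = 13.441443 / 266 = 0.05053174
φ = arcsin(0.05053174) = 2.896489°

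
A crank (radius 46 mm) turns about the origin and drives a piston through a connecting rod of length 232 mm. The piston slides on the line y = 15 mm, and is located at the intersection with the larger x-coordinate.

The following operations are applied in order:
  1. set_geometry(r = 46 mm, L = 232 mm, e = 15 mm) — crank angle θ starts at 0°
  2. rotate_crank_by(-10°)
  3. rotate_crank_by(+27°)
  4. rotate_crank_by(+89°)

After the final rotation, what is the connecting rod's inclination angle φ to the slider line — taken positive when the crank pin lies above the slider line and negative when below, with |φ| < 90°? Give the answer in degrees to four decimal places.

7.2350

set_geometry: r = 46 mm, L = 232 mm, e = 15 mm; θ ← 0°
rotate_crank_by(-10°): θ ← 0° -10° = -10°
rotate_crank_by(+27°): θ ← -10° +27° = 17°
rotate_crank_by(+89°): θ ← 17° +89° = 106°
crank pin P = (r cos θ, r sin θ) = (-12.679318, 44.218038)
h = r sin θ − e = 44.218038 − 15 = 29.218038
sin φ = h / L = 29.218038 / 232 = 0.12593982
φ = arcsin(0.12593982) = 7.235032°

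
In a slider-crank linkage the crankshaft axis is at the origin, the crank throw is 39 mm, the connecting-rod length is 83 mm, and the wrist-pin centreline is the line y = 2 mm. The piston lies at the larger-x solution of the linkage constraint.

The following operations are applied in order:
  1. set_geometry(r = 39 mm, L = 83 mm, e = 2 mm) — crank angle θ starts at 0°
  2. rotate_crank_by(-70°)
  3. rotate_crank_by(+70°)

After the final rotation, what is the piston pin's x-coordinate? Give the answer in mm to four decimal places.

121.9759

set_geometry: r = 39 mm, L = 83 mm, e = 2 mm; θ ← 0°
rotate_crank_by(-70°): θ ← 0° -70° = -70°
rotate_crank_by(+70°): θ ← -70° +70° = 0°
crank pin P = (r cos θ, r sin θ) = (39.000000, 0.000000)
h = r sin θ − e = 0.000000 − 2 = -2.000000
x = r cos θ + √(L² − h²) = 39.000000 + √(6889.0 − 4.0000) = 39.000000 + 82.975900 = 121.975900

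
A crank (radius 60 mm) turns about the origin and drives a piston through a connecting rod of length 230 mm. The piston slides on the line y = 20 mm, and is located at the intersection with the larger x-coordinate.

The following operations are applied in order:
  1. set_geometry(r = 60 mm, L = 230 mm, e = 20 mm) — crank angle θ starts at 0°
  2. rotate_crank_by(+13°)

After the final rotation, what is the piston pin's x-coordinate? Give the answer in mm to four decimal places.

288.3703

set_geometry: r = 60 mm, L = 230 mm, e = 20 mm; θ ← 0°
rotate_crank_by(+13°): θ ← 0° +13° = 13°
crank pin P = (r cos θ, r sin θ) = (58.462204, 13.497063)
h = r sin θ − e = 13.497063 − 20 = -6.502937
x = r cos θ + √(L² − h²) = 58.462204 + √(52900.0 − 42.2882) = 58.462204 + 229.908051 = 288.370255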